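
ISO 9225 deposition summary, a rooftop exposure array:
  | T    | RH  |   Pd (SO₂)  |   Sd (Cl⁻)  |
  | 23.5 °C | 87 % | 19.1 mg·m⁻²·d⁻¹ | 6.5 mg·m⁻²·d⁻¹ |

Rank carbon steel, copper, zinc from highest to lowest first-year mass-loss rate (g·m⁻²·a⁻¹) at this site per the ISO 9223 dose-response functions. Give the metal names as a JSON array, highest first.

carbon steel: temperature factor f = -0.054·(13.5) = -0.7290
  SO₂ term: 1.77·19.1^0.52·exp(0.02·87-0.7290) = 22.55
  Cl⁻ term: 0.102·6.5^0.62·exp(0.033·87+0.04·23.5) = 14.71
  sum: 22.55 + 14.71 → r_corr = 37.26 μm/a
  mass loss = 37.26 μm/a × 7.85 g/cm³ = 292.5 g·m⁻²·a⁻¹
copper: temperature factor f = -0.080·(13.5) = -1.0800
  SO₂ term: 0.0053·19.1^0.26·exp(0.059·87-1.0800) = 0.657
  Cl⁻ term: 0.01025·6.5^0.27·exp(0.036·87+0.049·23.5) = 1.232
  r_corr = 0.657 + 1.232 = 1.889 μm/a
  mass loss = 1.889 μm/a × 8.96 g/cm³ = 16.92 g·m⁻²·a⁻¹
zinc: temperature factor f = -0.071·(13.5) = -0.9585
  Pd branch = 0.0129·Pd^0.44·e^(0.046·RH+f) = 0.9909 μm/a
  Cl⁻ term: 0.0175·6.5^0.57·exp(0.008·87+0.085·23.5) = 0.7519
  r_corr = 0.9909 + 0.7519 = 1.743 μm/a
  mass loss = 1.743 μm/a × 7.14 g/cm³ = 12.44 g·m⁻²·a⁻¹
Ordering by g·m⁻²·a⁻¹: carbon steel (293) > copper (16.9) > zinc (12.4)

["carbon steel", "copper", "zinc"]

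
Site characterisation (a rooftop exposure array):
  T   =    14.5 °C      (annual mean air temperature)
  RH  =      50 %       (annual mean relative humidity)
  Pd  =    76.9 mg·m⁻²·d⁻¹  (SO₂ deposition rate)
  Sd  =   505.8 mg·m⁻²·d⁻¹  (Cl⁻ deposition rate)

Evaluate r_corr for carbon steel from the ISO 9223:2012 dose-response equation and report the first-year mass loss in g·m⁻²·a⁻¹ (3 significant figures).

r_corr = 637 g·m⁻²·a⁻¹

carbon steel: T>10 °C ⇒ hinge -0.054·(14.5−10) = -0.2430
  SO₂ term: 1.77·76.9^0.52·exp(0.02·50-0.2430) = 36.09
  Sd branch = 0.102·Sd^0.62·e^(0.033·RH+0.04·T) = 45.03 μm/a
  r_corr = 36.09 + 45.03 = 81.13 μm/a
Convert to mass loss: 81.13 μm/a × 7.85 g/cm³ = 636.8 g·m⁻²·a⁻¹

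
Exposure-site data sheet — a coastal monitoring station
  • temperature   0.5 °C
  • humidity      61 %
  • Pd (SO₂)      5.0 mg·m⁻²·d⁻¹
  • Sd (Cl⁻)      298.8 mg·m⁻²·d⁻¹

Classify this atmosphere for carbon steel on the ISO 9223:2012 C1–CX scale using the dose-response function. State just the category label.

C3

carbon steel: f(T) = +0.150·(T−10) [T≤10 °C] = -1.4250
  Pd branch = 1.77·Pd^0.52·e^(0.02·RH+f) = 3.33 μm/a
  Sd branch = 0.102·Sd^0.62·e^(0.033·RH+0.04·T) = 26.68 μm/a
  sum: 3.33 + 26.68 → r_corr = 30.01 μm/a
Category bounds: 25…50 μm/a bracket r_corr ⇒ C3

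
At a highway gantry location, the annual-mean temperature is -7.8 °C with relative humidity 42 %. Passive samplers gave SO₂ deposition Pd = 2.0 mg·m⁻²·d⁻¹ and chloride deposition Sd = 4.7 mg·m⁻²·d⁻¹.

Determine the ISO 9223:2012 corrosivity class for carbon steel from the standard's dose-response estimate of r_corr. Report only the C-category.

carbon steel: temperature factor f = +0.150·(-17.8) = -2.6700
  SO₂ term: 1.77·2.0^0.52·exp(0.02·42-2.6700) = 0.4071
  Cl⁻ term: 0.102·4.7^0.62·exp(0.033·42+0.04·-7.8) = 0.7794
  r_corr = 0.4071 + 0.7794 = 1.186 μm/a
1.19 μm/a falls in (0, 1.3] for carbon steel → category C1

C1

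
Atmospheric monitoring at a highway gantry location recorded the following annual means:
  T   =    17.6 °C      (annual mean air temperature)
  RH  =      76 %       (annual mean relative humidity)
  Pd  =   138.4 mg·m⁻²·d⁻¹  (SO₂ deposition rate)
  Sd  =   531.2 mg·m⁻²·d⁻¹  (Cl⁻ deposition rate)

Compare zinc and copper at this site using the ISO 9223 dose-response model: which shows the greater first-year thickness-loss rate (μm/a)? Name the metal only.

zinc

zinc: temperature factor f = -0.071·(7.6) = -0.5396
  Pd branch = 0.0129·Pd^0.44·e^(0.046·RH+f) = 2.171 μm/a
  Cl⁻ term: 0.0175·531.2^0.57·exp(0.008·76+0.085·17.6) = 5.131
  sum: 2.171 + 5.131 → r_corr = 7.302 μm/a
copper: T>10 °C ⇒ hinge -0.080·(17.6−10) = -0.6080
  Pd branch = 0.0053·Pd^0.26·e^(0.059·RH+f) = 0.9211 μm/a
  Cl⁻ term: 0.01025·531.2^0.27·exp(0.036·76+0.049·17.6) = 2.038
  r_corr = 0.9211 + 2.038 = 2.96 μm/a
Ordering by μm/a: zinc (7.3) > copper (2.96)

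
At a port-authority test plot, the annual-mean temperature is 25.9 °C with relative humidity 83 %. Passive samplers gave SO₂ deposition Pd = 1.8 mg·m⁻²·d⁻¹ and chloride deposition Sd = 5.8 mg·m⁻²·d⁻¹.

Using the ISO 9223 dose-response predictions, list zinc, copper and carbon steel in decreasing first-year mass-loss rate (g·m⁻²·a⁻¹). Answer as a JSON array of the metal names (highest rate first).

["carbon steel", "copper", "zinc"]

zinc: f(T) = -0.071·(T−10) [T>10 °C] = -1.1289
  Pd branch = 0.0129·Pd^0.44·e^(0.046·RH+f) = 0.2459 μm/a
  Cl⁻ term: 0.0175·5.8^0.57·exp(0.008·83+0.085·25.9) = 0.8369
  sum: 0.2459 + 0.8369 → r_corr = 1.083 μm/a
  mass loss = 1.083 μm/a × 7.14 g/cm³ = 7.731 g·m⁻²·a⁻¹
copper: temperature factor f = -0.080·(15.9) = -1.2720
  Pd branch = 0.0053·Pd^0.26·e^(0.059·RH+f) = 0.2317 μm/a
  Sd branch = 0.01025·Sd^0.27·e^(0.036·RH+0.049·T) = 1.163 μm/a
  sum: 0.2317 + 1.163 → r_corr = 1.395 μm/a
  mass loss = 1.395 μm/a × 8.96 g/cm³ = 12.5 g·m⁻²·a⁻¹
carbon steel: temperature factor f = -0.054·(15.9) = -0.8586
  SO₂ term: 1.77·1.8^0.52·exp(0.02·83-0.8586) = 5.355
  Cl⁻ term: 0.102·5.8^0.62·exp(0.033·83+0.04·25.9) = 13.22
  sum: 5.355 + 13.22 → r_corr = 18.58 μm/a
  mass loss = 18.58 μm/a × 7.85 g/cm³ = 145.9 g·m⁻²·a⁻¹
Ordering by g·m⁻²·a⁻¹: carbon steel (146) > copper (12.5) > zinc (7.73)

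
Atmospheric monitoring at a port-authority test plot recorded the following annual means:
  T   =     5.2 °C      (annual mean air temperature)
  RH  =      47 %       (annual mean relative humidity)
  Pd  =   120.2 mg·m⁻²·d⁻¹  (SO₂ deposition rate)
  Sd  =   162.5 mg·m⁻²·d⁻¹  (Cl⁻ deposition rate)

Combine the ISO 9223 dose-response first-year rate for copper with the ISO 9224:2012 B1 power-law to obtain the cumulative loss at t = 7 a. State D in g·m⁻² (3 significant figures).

D(7) = 14.6 g·m⁻²

copper: temperature factor f = +0.126·(-4.8) = -0.6048
  Pd branch = 0.0053·Pd^0.26·e^(0.059·RH+f) = 0.1609 μm/a
  Cl⁻ term: 0.01025·162.5^0.27·exp(0.036·47+0.049·5.2) = 0.2839
  r_corr = 0.1609 + 0.2839 = 0.4448 μm/a
Long-term exponent b (ISO 9224 Table 2, B1) = 0.667
  D(7) = 0.4448 × 7^0.667 = 0.4448 × 3.662 = 1.629 μm
  Mass loss = 1.629 μm × 8.96 g/cm³ = 14.59 g·m⁻²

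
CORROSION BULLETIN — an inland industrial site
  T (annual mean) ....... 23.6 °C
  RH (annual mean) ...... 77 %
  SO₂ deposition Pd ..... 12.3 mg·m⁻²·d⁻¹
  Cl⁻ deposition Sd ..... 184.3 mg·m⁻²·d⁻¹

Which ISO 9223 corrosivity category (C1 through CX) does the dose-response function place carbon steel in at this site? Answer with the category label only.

carbon steel: T>10 °C ⇒ hinge -0.054·(23.6−10) = -0.7344
  Pd branch = 1.77·Pd^0.52·e^(0.02·RH+f) = 14.61 μm/a
  Cl⁻ term: 0.102·184.3^0.62·exp(0.033·77+0.04·23.6) = 84.48
  r_corr = 14.61 + 84.48 = 99.09 μm/a
ISO 9223 Table 2 (carbon steel): 80 < 99.1 ≤ 200 μm/a ⇒ C5

C5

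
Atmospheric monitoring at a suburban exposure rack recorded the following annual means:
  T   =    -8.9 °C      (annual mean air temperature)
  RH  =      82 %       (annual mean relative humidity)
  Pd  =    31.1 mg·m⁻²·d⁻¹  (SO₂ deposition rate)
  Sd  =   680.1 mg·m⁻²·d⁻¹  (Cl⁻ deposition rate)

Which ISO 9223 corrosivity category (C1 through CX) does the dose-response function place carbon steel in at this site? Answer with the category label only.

carbon steel: T≤10 °C ⇒ hinge +0.150·(-8.9−10) = -2.8350
  Pd branch = 1.77·Pd^0.52·e^(0.02·RH+f) = 3.201 μm/a
  Sd branch = 0.102·Sd^0.62·e^(0.033·RH+0.04·T) = 61.01 μm/a
  sum: 3.201 + 61.01 → r_corr = 64.21 μm/a
ISO 9223 Table 2 (carbon steel): 50 < 64.2 ≤ 80 μm/a ⇒ C4

C4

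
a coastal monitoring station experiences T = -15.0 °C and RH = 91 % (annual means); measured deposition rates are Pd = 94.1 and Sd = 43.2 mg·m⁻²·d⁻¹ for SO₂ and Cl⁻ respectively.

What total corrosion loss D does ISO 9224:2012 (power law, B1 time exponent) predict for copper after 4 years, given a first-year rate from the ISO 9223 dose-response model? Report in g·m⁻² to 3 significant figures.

copper: T≤10 °C ⇒ hinge +0.126·(-15.0−10) = -3.1500
  sulphur-dioxide contribution → 0.1589 μm/a
  chloride contribution → 0.3596 μm/a
  total first-year rate 0.5185 μm/a
Long-term exponent b (ISO 9224 Table 2, B1) = 0.667
  D(4) = 0.5185 × 4^0.667 = 0.5185 × 2.521 = 1.307 μm
  Mass loss = 1.307 μm × 8.96 g/cm³ = 11.71 g·m⁻²

D(4) = 11.7 g·m⁻²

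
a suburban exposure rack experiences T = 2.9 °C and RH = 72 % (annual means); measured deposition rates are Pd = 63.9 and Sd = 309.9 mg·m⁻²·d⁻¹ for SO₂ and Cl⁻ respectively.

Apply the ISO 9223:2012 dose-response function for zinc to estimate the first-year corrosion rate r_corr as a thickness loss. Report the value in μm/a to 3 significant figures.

r_corr = 2.73 μm/a

zinc: f(T) = +0.038·(T−10) [T≤10 °C] = -0.2698
  Pd branch = 0.0129·Pd^0.44·e^(0.046·RH+f) = 1.684 μm/a
  Cl⁻ term: 0.0175·309.9^0.57·exp(0.008·72+0.085·2.9) = 1.048
  sum: 1.684 + 1.048 → r_corr = 2.731 μm/a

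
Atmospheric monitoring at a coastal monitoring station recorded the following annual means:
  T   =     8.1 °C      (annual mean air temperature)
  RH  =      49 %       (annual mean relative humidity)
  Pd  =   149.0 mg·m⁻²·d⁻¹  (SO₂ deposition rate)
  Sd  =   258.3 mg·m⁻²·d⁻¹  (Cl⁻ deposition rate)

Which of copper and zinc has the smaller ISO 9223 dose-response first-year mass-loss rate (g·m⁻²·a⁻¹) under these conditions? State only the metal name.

copper

copper: temperature factor f = +0.126·(-1.9) = -0.2394
  SO₂ term: 0.0053·149.0^0.26·exp(0.059·49-0.2394) = 0.276
  Cl⁻ term: 0.01025·258.3^0.27·exp(0.036·49+0.049·8.1) = 0.3985
  r_corr = 0.276 + 0.3985 = 0.6745 μm/a
  mass loss = 0.6745 μm/a × 8.96 g/cm³ = 6.044 g·m⁻²·a⁻¹
zinc: f(T) = +0.038·(T−10) [T≤10 °C] = -0.0722
  Pd branch = 0.0129·Pd^0.44·e^(0.046·RH+f) = 1.034 μm/a
  Cl⁻ term: 0.0175·258.3^0.57·exp(0.008·49+0.085·8.1) = 1.222
  sum: 1.034 + 1.222 → r_corr = 2.256 μm/a
  mass loss = 2.256 μm/a × 7.14 g/cm³ = 16.11 g·m⁻²·a⁻¹
Ordering by g·m⁻²·a⁻¹: zinc (16.1) > copper (6.04)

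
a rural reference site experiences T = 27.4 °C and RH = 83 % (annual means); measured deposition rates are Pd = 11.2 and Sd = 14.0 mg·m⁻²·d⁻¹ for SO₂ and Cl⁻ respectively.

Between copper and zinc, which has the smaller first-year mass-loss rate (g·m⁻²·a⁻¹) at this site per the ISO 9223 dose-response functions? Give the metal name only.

copper: f(T) = -0.080·(T−10) [T>10 °C] = -1.3920
  SO₂ term: 0.0053·11.2^0.26·exp(0.059·83-1.3920) = 0.3306
  Cl⁻ term: 0.01025·14.0^0.27·exp(0.036·83+0.049·27.4) = 1.588
  sum: 0.3306 + 1.588 → r_corr = 1.919 μm/a
  mass loss = 1.919 μm/a × 8.96 g/cm³ = 17.19 g·m⁻²·a⁻¹
zinc: f(T) = -0.071·(T−10) [T>10 °C] = -1.2354
  SO₂ term: 0.0129·11.2^0.44·exp(0.046·83-1.2354) = 0.4941
  Sd branch = 0.0175·Sd^0.57·e^(0.008·RH+0.085·T) = 1.571 μm/a
  r_corr = 0.4941 + 1.571 = 2.065 μm/a
  mass loss = 2.065 μm/a × 7.14 g/cm³ = 14.75 g·m⁻²·a⁻¹
Ordering by g·m⁻²·a⁻¹: copper (17.2) > zinc (14.7)

zinc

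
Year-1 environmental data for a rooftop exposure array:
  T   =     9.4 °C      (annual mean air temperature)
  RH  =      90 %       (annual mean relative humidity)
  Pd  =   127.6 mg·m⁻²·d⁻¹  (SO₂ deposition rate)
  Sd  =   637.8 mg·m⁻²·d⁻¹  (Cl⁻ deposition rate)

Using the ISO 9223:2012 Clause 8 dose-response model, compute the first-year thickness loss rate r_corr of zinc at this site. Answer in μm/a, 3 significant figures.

zinc: f(T) = +0.038·(T−10) [T≤10 °C] = -0.0228
  sulphur-dioxide contribution → 6.687 μm/a
  chloride contribution → 3.172 μm/a
  ⇒ r_corr(zinc) = 9.86 μm/a

r_corr = 9.86 μm/a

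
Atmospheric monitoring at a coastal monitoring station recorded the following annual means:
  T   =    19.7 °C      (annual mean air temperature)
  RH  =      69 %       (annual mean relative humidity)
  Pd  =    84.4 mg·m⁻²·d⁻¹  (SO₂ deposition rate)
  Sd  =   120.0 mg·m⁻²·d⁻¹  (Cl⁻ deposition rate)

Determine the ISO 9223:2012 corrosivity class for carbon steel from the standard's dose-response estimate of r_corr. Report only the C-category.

C5

carbon steel: T>10 °C ⇒ hinge -0.054·(19.7−10) = -0.5238
  sulphur-dioxide contribution → 41.83 μm/a
  chloride contribution → 42.54 μm/a
  total first-year rate 84.37 μm/a
84.4 μm/a falls in (80, 200] for carbon steel → category C5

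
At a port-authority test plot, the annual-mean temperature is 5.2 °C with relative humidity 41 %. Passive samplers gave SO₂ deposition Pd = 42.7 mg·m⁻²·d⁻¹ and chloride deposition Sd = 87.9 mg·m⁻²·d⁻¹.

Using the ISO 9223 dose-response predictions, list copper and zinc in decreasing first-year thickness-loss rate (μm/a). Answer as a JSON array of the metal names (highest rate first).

["zinc", "copper"]

copper: f(T) = +0.126·(T−10) [T≤10 °C] = -0.6048
  Pd branch = 0.0053·Pd^0.26·e^(0.059·RH+f) = 0.08631 μm/a
  Sd branch = 0.01025·Sd^0.27·e^(0.036·RH+0.049·T) = 0.1938 μm/a
  sum: 0.08631 + 0.1938 → r_corr = 0.2801 μm/a
zinc: T≤10 °C ⇒ hinge +0.038·(5.2−10) = -0.1824
  SO₂ term: 0.0129·42.7^0.44·exp(0.046·41-0.1824) = 0.3697
  Cl⁻ term: 0.0175·87.9^0.57·exp(0.008·41+0.085·5.2) = 0.4848
  sum: 0.3697 + 0.4848 → r_corr = 0.8544 μm/a
Ordering by μm/a: zinc (0.854) > copper (0.28)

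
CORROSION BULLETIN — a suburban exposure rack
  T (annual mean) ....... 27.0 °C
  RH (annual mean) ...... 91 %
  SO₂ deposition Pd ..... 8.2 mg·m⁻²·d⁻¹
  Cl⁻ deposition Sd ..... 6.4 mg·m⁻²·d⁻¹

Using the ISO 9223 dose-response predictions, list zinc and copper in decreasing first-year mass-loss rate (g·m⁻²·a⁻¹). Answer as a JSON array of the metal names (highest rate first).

["copper", "zinc"]

zinc: T>10 °C ⇒ hinge -0.071·(27.0−10) = -1.2070
  sulphur-dioxide contribution → 0.6404 μm/a
  chloride contribution → 1.036 μm/a
  ⇒ r_corr(zinc) = 1.677 μm/a
  mass loss = 1.677 μm/a × 7.14 g/cm³ = 11.97 g·m⁻²·a⁻¹
copper: T>10 °C ⇒ hinge -0.080·(27.0−10) = -1.3600
  sulphur-dioxide contribution → 0.5046 μm/a
  chloride contribution → 1.682 μm/a
  ⇒ r_corr(copper) = 2.186 μm/a
  mass loss = 2.186 μm/a × 8.96 g/cm³ = 19.59 g·m⁻²·a⁻¹
Ordering by g·m⁻²·a⁻¹: copper (19.6) > zinc (12)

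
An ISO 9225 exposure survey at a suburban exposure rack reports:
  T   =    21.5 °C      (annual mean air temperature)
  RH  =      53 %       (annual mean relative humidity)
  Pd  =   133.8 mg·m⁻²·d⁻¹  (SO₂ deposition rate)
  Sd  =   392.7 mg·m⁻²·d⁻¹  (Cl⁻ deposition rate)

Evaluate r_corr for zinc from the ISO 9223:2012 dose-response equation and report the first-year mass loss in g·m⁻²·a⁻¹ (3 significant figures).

zinc: temperature factor f = -0.071·(11.5) = -0.8165
  sulphur-dioxide contribution → 0.5629 μm/a
  chloride contribution → 5.006 μm/a
  ⇒ r_corr(zinc) = 5.569 μm/a
Convert to mass loss: 5.569 μm/a × 7.14 g/cm³ = 39.76 g·m⁻²·a⁻¹

r_corr = 39.8 g·m⁻²·a⁻¹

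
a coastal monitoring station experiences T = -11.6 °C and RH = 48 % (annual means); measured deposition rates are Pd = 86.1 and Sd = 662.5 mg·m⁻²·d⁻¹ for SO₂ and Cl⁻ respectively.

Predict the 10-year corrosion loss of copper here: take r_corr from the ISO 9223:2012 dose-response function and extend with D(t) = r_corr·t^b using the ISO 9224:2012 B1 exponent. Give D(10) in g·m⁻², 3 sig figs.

D(10) = 8.64 g·m⁻²

copper: T≤10 °C ⇒ hinge +0.126·(-11.6−10) = -2.7216
  sulphur-dioxide contribution → 0.01885 μm/a
  chloride contribution → 0.1888 μm/a
  ⇒ r_corr(copper) = 0.2077 μm/a
Power-law: D(10) = r_corr · 10^0.667
  D(10) = 0.2077 × 10^0.667 = 0.2077 × 4.645 = 0.9647 μm
  Mass loss = 0.9647 μm × 8.96 g/cm³ = 8.643 g·m⁻²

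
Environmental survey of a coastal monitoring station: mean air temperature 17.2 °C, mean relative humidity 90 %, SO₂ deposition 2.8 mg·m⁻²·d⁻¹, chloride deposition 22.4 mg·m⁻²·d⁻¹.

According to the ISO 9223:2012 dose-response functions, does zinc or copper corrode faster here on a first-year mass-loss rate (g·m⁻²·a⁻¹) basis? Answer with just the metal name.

copper

zinc: T>10 °C ⇒ hinge -0.071·(17.2−10) = -0.5112
  sulphur-dioxide contribution → 0.7644 μm/a
  chloride contribution → 0.9127 μm/a
  total first-year rate 1.677 μm/a
  mass loss = 1.677 μm/a × 7.14 g/cm³ = 11.97 g·m⁻²·a⁻¹
copper: f(T) = -0.080·(T−10) [T>10 °C] = -0.5760
  sulphur-dioxide contribution → 0.7879 μm/a
  chloride contribution → 1.407 μm/a
  ⇒ r_corr(copper) = 2.195 μm/a
  mass loss = 2.195 μm/a × 8.96 g/cm³ = 19.67 g·m⁻²·a⁻¹
Ordering by g·m⁻²·a⁻¹: copper (19.7) > zinc (12)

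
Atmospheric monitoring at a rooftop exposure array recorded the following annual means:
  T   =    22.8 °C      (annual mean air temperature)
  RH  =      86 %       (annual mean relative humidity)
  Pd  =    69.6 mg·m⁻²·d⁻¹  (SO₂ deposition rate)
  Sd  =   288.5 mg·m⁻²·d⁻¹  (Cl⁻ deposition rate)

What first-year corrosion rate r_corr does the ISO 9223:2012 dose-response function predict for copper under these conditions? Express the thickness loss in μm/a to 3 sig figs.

r_corr = 4.11 μm/a

copper: T>10 °C ⇒ hinge -0.080·(22.8−10) = -1.0240
  SO₂ term: 0.0053·69.6^0.26·exp(0.059·86-1.0240) = 0.9167
  Cl⁻ term: 0.01025·288.5^0.27·exp(0.036·86+0.049·22.8) = 3.197
  r_corr = 0.9167 + 3.197 = 4.114 μm/a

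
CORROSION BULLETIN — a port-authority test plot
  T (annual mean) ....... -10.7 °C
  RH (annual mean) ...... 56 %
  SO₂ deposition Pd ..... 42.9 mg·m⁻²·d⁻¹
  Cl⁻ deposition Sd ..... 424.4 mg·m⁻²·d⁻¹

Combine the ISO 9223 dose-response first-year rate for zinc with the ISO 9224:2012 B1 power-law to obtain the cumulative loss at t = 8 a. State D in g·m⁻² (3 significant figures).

zinc: temperature factor f = +0.038·(-20.7) = -0.7866
  sulphur-dioxide contribution → 0.4036 μm/a
  chloride contribution → 0.3471 μm/a
  total first-year rate 0.7507 μm/a
Power-law: D(8) = r_corr · 8^0.813
  D(8) = 0.7507 × 8^0.813 = 0.7507 × 5.423 = 4.071 μm
  Mass loss = 4.071 μm × 7.14 g/cm³ = 29.07 g·m⁻²

D(8) = 29.1 g·m⁻²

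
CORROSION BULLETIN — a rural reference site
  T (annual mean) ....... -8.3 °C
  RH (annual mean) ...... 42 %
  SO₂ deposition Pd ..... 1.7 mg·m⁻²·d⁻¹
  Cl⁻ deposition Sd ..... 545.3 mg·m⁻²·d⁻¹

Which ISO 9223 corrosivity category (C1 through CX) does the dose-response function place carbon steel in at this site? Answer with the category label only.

C2

carbon steel: f(T) = +0.150·(T−10) [T≤10 °C] = -2.7450
  SO₂ term: 1.77·1.7^0.52·exp(0.02·42-2.7450) = 0.3471
  Cl⁻ term: 0.102·545.3^0.62·exp(0.033·42+0.04·-8.3) = 14.56
  sum: 0.3471 + 14.56 → r_corr = 14.9 μm/a
14.9 μm/a falls in (1.3, 25] for carbon steel → category C2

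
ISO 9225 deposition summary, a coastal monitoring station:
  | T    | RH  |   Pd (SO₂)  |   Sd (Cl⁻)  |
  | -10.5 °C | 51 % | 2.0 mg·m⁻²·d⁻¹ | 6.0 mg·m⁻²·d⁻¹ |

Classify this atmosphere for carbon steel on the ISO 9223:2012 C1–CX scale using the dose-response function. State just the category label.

C2

carbon steel: T≤10 °C ⇒ hinge +0.150·(-10.5−10) = -3.0750
  SO₂ term: 1.77·2.0^0.52·exp(0.02·51-3.0750) = 0.3251
  Sd branch = 0.102·Sd^0.62·e^(0.033·RH+0.04·T) = 1.095 μm/a
  sum: 0.3251 + 1.095 → r_corr = 1.421 μm/a
1.42 μm/a falls in (1.3, 25] for carbon steel → category C2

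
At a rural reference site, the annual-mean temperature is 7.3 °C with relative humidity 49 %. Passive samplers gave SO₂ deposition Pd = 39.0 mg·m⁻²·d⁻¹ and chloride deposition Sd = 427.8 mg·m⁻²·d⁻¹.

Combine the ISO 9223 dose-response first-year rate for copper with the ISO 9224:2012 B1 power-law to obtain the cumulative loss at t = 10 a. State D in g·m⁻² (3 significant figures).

copper: T≤10 °C ⇒ hinge +0.126·(7.3−10) = -0.3402
  sulphur-dioxide contribution → 0.1761 μm/a
  chloride contribution → 0.4391 μm/a
  ⇒ r_corr(copper) = 0.6152 μm/a
Power-law: D(10) = r_corr · 10^0.667
  D(10) = 0.6152 × 10^0.667 = 0.6152 × 4.645 = 2.858 μm
  Mass loss = 2.858 μm × 8.96 g/cm³ = 25.61 g·m⁻²

D(10) = 25.6 g·m⁻²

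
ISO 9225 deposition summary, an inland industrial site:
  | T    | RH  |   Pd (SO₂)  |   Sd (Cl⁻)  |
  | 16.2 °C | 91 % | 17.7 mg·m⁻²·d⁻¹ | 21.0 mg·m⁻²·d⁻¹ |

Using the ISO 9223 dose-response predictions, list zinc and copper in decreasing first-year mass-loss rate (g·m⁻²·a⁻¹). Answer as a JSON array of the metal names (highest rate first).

zinc: f(T) = -0.071·(T−10) [T>10 °C] = -0.4402
  SO₂ term: 0.0129·17.7^0.44·exp(0.046·91-0.4402) = 1.934
  Cl⁻ term: 0.0175·21.0^0.57·exp(0.008·91+0.085·16.2) = 0.8145
  sum: 1.934 + 0.8145 → r_corr = 2.749 μm/a
  mass loss = 2.749 μm/a × 7.14 g/cm³ = 19.63 g·m⁻²·a⁻¹
copper: T>10 °C ⇒ hinge -0.080·(16.2−10) = -0.4960
  Pd branch = 0.0053·Pd^0.26·e^(0.059·RH+f) = 1.462 μm/a
  Cl⁻ term: 0.01025·21.0^0.27·exp(0.036·91+0.049·16.2) = 1.365
  sum: 1.462 + 1.365 → r_corr = 2.828 μm/a
  mass loss = 2.828 μm/a × 8.96 g/cm³ = 25.34 g·m⁻²·a⁻¹
Ordering by g·m⁻²·a⁻¹: copper (25.3) > zinc (19.6)

["copper", "zinc"]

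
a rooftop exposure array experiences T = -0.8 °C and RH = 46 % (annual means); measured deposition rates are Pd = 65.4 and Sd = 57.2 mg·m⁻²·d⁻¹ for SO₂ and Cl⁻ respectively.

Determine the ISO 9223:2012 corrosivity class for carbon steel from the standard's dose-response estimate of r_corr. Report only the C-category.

C2

carbon steel: f(T) = +0.150·(T−10) [T≤10 °C] = -1.6200
  Pd branch = 1.77·Pd^0.52·e^(0.02·RH+f) = 7.728 μm/a
  Sd branch = 0.102·Sd^0.62·e^(0.033·RH+0.04·T) = 5.54 μm/a
  r_corr = 7.728 + 5.54 = 13.27 μm/a
Category bounds: 1.3…25 μm/a bracket r_corr ⇒ C2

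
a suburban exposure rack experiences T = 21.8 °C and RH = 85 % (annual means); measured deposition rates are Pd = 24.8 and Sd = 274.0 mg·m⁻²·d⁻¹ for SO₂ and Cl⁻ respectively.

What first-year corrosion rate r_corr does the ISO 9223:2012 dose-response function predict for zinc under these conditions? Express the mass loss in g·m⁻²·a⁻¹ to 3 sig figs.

zinc: T>10 °C ⇒ hinge -0.071·(21.8−10) = -0.8378
  SO₂ term: 0.0129·24.8^0.44·exp(0.046·85-0.8378) = 1.144
  Cl⁻ term: 0.0175·274.0^0.57·exp(0.008·85+0.085·21.8) = 5.403
  r_corr = 1.144 + 5.403 = 6.547 μm/a
Convert to mass loss: 6.547 μm/a × 7.14 g/cm³ = 46.74 g·m⁻²·a⁻¹

r_corr = 46.7 g·m⁻²·a⁻¹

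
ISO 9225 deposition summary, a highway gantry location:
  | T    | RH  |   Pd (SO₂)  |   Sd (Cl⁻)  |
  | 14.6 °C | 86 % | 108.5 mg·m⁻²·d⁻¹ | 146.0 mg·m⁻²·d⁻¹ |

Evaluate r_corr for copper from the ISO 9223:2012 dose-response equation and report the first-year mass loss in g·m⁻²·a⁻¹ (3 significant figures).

r_corr = 33.7 g·m⁻²·a⁻¹

copper: temperature factor f = -0.080·(4.6) = -0.3680
  sulphur-dioxide contribution → 1.983 μm/a
  chloride contribution → 1.78 μm/a
  ⇒ r_corr(copper) = 3.763 μm/a
Convert to mass loss: 3.763 μm/a × 8.96 g/cm³ = 33.71 g·m⁻²·a⁻¹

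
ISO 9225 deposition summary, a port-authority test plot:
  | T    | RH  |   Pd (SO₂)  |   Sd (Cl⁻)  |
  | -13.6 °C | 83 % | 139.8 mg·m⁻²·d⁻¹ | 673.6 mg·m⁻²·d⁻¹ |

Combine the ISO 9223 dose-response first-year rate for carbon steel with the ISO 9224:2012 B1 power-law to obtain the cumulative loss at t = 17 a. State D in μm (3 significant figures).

carbon steel: T≤10 °C ⇒ hinge +0.150·(-13.6−10) = -3.5400
  SO₂ term: 1.77·139.8^0.52·exp(0.02·83-3.5400) = 3.525
  Cl⁻ term: 0.102·673.6^0.62·exp(0.033·83+0.04·-13.6) = 51.94
  sum: 3.525 + 51.94 → r_corr = 55.46 μm/a
Power-law: D(17) = r_corr · 17^0.523
  D(17) = 55.46 × 17^0.523 = 55.46 × 4.401 = 244.1 μm

D(17) = 244 μm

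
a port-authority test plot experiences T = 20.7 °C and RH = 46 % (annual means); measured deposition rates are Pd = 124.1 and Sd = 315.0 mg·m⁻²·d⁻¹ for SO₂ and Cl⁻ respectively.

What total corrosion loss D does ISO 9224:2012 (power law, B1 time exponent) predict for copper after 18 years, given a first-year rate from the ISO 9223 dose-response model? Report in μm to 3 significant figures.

copper: f(T) = -0.080·(T−10) [T>10 °C] = -0.8560
  sulphur-dioxide contribution → 0.119 μm/a
  chloride contribution → 0.6998 μm/a
  ⇒ r_corr(copper) = 0.8188 μm/a
Power-law: D(18) = r_corr · 18^0.667
  D(18) = 0.8188 × 18^0.667 = 0.8188 × 6.875 = 5.629 μm

D(18) = 5.63 μm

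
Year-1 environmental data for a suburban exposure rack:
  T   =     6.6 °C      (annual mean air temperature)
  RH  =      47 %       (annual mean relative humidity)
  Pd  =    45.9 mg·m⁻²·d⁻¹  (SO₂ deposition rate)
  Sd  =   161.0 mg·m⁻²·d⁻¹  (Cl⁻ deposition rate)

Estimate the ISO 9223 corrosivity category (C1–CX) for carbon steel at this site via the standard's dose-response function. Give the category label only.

C3

carbon steel: f(T) = +0.150·(T−10) [T≤10 °C] = -0.5100
  SO₂ term: 1.77·45.9^0.52·exp(0.02·47-0.5100) = 19.9
  Sd branch = 0.102·Sd^0.62·e^(0.033·RH+0.04·T) = 14.62 μm/a
  r_corr = 19.9 + 14.62 = 34.52 μm/a
ISO 9223 Table 2 (carbon steel): 25 < 34.5 ≤ 50 μm/a ⇒ C3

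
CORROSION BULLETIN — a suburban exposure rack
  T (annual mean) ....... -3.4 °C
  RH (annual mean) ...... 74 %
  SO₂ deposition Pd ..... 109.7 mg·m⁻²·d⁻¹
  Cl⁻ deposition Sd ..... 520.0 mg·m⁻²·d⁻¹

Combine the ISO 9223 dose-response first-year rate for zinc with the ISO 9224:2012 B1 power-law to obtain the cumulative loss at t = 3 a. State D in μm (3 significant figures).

D(3) = 6.55 μm

zinc: temperature factor f = +0.038·(-13.4) = -0.5092
  sulphur-dioxide contribution → 1.843 μm/a
  chloride contribution → 0.837 μm/a
  total first-year rate 2.68 μm/a
Power-law: D(3) = r_corr · 3^0.813
  D(3) = 2.68 × 3^0.813 = 2.68 × 2.443 = 6.546 μm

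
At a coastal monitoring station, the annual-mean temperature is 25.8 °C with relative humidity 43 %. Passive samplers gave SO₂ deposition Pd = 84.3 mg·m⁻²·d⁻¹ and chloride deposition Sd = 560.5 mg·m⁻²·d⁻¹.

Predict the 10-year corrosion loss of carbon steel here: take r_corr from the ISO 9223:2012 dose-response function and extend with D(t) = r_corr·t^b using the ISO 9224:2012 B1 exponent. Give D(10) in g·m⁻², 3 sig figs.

carbon steel: temperature factor f = -0.054·(15.8) = -0.8532
  sulphur-dioxide contribution → 17.88 μm/a
  chloride contribution → 59.86 μm/a
  ⇒ r_corr(carbon steel) = 77.74 μm/a
ISO 9224: D(t) = r_corr · t^b with b = 0.523 (carbon steel, B1)
  D(10) = 77.74 × 10^0.523 = 77.74 × 3.334 = 259.2 μm
  Mass loss = 259.2 μm × 7.85 g/cm³ = 2035 g·m⁻²

D(10) = 2.03e+03 g·m⁻²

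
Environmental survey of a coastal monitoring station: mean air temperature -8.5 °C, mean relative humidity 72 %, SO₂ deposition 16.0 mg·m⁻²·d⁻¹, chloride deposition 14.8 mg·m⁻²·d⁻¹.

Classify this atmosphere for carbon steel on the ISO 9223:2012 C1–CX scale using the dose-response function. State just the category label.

carbon steel: T≤10 °C ⇒ hinge +0.150·(-8.5−10) = -2.7750
  sulphur-dioxide contribution → 1.969 μm/a
  chloride contribution → 4.153 μm/a
  total first-year rate 6.123 μm/a
Category bounds: 1.3…25 μm/a bracket r_corr ⇒ C2

C2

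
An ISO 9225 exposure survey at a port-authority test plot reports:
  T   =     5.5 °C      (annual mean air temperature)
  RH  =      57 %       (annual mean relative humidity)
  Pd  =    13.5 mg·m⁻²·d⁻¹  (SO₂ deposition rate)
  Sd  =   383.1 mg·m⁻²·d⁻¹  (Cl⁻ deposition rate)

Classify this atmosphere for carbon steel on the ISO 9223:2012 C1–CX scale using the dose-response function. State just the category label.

carbon steel: f(T) = +0.150·(T−10) [T≤10 °C] = -0.6750
  SO₂ term: 1.77·13.5^0.52·exp(0.02·57-0.6750) = 10.91
  Cl⁻ term: 0.102·383.1^0.62·exp(0.033·57+0.04·5.5) = 33.32
  r_corr = 10.91 + 33.32 = 44.23 μm/a
ISO 9223 Table 2 (carbon steel): 25 < 44.2 ≤ 50 μm/a ⇒ C3

C3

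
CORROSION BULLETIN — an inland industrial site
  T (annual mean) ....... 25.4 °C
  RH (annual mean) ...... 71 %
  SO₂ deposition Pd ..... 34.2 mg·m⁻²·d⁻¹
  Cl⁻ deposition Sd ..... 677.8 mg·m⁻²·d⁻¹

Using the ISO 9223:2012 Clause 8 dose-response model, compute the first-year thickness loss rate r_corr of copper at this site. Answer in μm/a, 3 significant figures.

copper: f(T) = -0.080·(T−10) [T>10 °C] = -1.2320
  Pd branch = 0.0053·Pd^0.26·e^(0.059·RH+f) = 0.2555 μm/a
  Cl⁻ term: 0.01025·677.8^0.27·exp(0.036·71+0.049·25.4) = 2.665
  sum: 0.2555 + 2.665 → r_corr = 2.92 μm/a

r_corr = 2.92 μm/a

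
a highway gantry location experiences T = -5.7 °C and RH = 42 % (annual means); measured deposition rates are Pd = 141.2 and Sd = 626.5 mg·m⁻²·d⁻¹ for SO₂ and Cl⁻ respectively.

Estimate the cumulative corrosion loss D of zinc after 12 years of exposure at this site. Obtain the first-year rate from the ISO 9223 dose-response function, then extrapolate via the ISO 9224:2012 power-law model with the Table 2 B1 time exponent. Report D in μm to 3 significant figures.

D(12) = 7.73 μm

zinc: T≤10 °C ⇒ hinge +0.038·(-5.7−10) = -0.5966
  SO₂ term: 0.0129·141.2^0.44·exp(0.046·42-0.5966) = 0.433
  Cl⁻ term: 0.0175·626.5^0.57·exp(0.008·42+0.085·-5.7) = 0.5926
  sum: 0.433 + 0.5926 → r_corr = 1.026 μm/a
ISO 9224: D(t) = r_corr · t^b with b = 0.813 (zinc, B1)
  D(12) = 1.026 × 12^0.813 = 1.026 × 7.54 = 7.733 μm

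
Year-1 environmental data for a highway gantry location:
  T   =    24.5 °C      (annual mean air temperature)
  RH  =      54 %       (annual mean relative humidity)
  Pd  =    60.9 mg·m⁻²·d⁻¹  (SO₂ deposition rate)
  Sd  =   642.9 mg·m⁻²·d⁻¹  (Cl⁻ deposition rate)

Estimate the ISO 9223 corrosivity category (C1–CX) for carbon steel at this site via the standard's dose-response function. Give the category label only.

carbon steel: T>10 °C ⇒ hinge -0.054·(24.5−10) = -0.7830
  sulphur-dioxide contribution → 20.18 μm/a
  chloride contribution → 88.96 μm/a
  ⇒ r_corr(carbon steel) = 109.1 μm/a
Category bounds: 80…200 μm/a bracket r_corr ⇒ C5

C5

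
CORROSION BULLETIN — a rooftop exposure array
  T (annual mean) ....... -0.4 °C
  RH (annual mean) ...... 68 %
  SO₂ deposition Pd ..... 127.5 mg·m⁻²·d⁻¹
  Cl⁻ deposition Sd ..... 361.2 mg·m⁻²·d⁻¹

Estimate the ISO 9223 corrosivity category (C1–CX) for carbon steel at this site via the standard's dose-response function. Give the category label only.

C4

carbon steel: temperature factor f = +0.150·(-10.4) = -1.5600
  sulphur-dioxide contribution → 18.03 μm/a
  chloride contribution → 36.48 μm/a
  total first-year rate 54.51 μm/a
Category bounds: 50…80 μm/a bracket r_corr ⇒ C4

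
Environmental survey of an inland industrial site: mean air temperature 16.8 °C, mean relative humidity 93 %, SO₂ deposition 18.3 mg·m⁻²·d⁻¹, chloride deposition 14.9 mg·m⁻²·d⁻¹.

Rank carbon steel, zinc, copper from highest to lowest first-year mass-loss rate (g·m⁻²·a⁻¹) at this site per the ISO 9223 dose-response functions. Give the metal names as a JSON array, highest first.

["carbon steel", "copper", "zinc"]

carbon steel: T>10 °C ⇒ hinge -0.054·(16.8−10) = -0.3672
  sulphur-dioxide contribution → 35.71 μm/a
  chloride contribution → 22.94 μm/a
  total first-year rate 58.65 μm/a
  mass loss = 58.65 μm/a × 7.85 g/cm³ = 460.4 g·m⁻²·a⁻¹
zinc: T>10 °C ⇒ hinge -0.071·(16.8−10) = -0.4828
  sulphur-dioxide contribution → 2.062 μm/a
  chloride contribution → 0.7162 μm/a
  total first-year rate 2.778 μm/a
  mass loss = 2.778 μm/a × 7.14 g/cm³ = 19.84 g·m⁻²·a⁻¹
copper: temperature factor f = -0.080·(6.8) = -0.5440
  sulphur-dioxide contribution → 1.582 μm/a
  chloride contribution → 1.377 μm/a
  total first-year rate 2.959 μm/a
  mass loss = 2.959 μm/a × 8.96 g/cm³ = 26.52 g·m⁻²·a⁻¹
Ordering by g·m⁻²·a⁻¹: carbon steel (460) > copper (26.5) > zinc (19.8)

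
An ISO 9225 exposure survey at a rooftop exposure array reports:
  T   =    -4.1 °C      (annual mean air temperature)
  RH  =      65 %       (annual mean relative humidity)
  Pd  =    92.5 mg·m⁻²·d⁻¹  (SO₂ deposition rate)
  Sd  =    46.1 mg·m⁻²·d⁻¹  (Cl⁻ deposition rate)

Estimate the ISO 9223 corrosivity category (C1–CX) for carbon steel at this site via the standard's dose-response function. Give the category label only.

carbon steel: temperature factor f = +0.150·(-14.1) = -2.1150
  SO₂ term: 1.77·92.5^0.52·exp(0.02·65-2.1150) = 8.249
  Sd branch = 0.102·Sd^0.62·e^(0.033·RH+0.04·T) = 7.951 μm/a
  r_corr = 8.249 + 7.951 = 16.2 μm/a
16.2 μm/a falls in (1.3, 25] for carbon steel → category C2

C2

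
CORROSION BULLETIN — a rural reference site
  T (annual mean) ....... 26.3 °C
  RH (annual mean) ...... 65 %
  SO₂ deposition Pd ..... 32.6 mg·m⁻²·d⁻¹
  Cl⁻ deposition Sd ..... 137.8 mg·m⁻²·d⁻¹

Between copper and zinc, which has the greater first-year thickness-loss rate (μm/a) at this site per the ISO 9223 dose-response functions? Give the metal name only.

copper: f(T) = -0.080·(T−10) [T>10 °C] = -1.3040
  Pd branch = 0.0053·Pd^0.26·e^(0.059·RH+f) = 0.1648 μm/a
  Cl⁻ term: 0.01025·137.8^0.27·exp(0.036·65+0.049·26.3) = 1.46
  sum: 0.1648 + 1.46 → r_corr = 1.624 μm/a
zinc: temperature factor f = -0.071·(16.3) = -1.1573
  SO₂ term: 0.0129·32.6^0.44·exp(0.046·65-1.1573) = 0.3735
  Cl⁻ term: 0.0175·137.8^0.57·exp(0.008·65+0.085·26.3) = 4.562
  r_corr = 0.3735 + 4.562 = 4.935 μm/a
Ordering by μm/a: zinc (4.94) > copper (1.62)

zinc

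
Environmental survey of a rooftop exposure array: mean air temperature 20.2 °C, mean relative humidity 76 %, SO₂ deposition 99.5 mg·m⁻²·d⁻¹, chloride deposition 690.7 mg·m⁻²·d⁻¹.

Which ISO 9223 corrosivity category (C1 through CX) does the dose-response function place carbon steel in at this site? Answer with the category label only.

CX

carbon steel: temperature factor f = -0.054·(10.2) = -0.5508
  SO₂ term: 1.77·99.5^0.52·exp(0.02·76-0.5508) = 51.02
  Cl⁻ term: 0.102·690.7^0.62·exp(0.033·76+0.04·20.2) = 161.8
  r_corr = 51.02 + 161.8 = 212.9 μm/a
Category bounds: 200…700 μm/a bracket r_corr ⇒ CX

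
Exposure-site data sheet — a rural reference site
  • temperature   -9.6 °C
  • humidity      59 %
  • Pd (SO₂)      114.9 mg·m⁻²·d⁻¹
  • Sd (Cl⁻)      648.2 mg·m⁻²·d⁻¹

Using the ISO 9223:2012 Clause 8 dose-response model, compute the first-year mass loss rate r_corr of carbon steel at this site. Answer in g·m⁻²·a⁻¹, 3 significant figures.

r_corr = 240 g·m⁻²·a⁻¹

carbon steel: f(T) = +0.150·(T−10) [T≤10 °C] = -2.9400
  sulphur-dioxide contribution → 3.589 μm/a
  chloride contribution → 26.96 μm/a
  total first-year rate 30.55 μm/a
Convert to mass loss: 30.55 μm/a × 7.85 g/cm³ = 239.8 g·m⁻²·a⁻¹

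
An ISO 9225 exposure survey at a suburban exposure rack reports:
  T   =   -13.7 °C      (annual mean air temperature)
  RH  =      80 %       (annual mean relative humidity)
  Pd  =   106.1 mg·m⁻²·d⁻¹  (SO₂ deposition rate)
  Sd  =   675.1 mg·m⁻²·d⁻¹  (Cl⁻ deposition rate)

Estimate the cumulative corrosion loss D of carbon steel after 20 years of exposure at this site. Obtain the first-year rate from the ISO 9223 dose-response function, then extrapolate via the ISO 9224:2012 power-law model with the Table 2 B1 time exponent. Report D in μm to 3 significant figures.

D(20) = 238 μm

carbon steel: f(T) = +0.150·(T−10) [T≤10 °C] = -3.5550
  Pd branch = 1.77·Pd^0.52·e^(0.02·RH+f) = 2.833 μm/a
  Cl⁻ term: 0.102·675.1^0.62·exp(0.033·80+0.04·-13.7) = 46.92
  r_corr = 2.833 + 46.92 = 49.75 μm/a
Long-term exponent b (ISO 9224 Table 2, B1) = 0.523
  D(20) = 49.75 × 20^0.523 = 49.75 × 4.791 = 238.4 μm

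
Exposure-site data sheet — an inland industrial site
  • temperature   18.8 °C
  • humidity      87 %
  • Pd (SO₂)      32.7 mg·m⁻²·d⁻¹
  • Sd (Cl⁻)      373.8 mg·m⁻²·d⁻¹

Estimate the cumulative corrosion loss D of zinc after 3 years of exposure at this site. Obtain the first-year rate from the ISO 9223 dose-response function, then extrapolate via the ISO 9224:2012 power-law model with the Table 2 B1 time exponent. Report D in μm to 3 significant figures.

zinc: T>10 °C ⇒ hinge -0.071·(18.8−10) = -0.6248
  sulphur-dioxide contribution → 1.753 μm/a
  chloride contribution → 5.078 μm/a
  total first-year rate 6.831 μm/a
Long-term exponent b (ISO 9224 Table 2, B1) = 0.813
  D(3) = 6.831 × 3^0.813 = 6.831 × 2.443 = 16.69 μm

D(3) = 16.7 μm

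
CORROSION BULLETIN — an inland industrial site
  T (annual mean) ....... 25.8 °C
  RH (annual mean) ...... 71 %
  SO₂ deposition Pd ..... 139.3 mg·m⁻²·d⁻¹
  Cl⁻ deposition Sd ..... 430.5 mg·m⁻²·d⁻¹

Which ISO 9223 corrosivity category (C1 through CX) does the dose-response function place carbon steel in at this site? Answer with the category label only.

C5

carbon steel: temperature factor f = -0.054·(15.8) = -0.8532
  SO₂ term: 1.77·139.3^0.52·exp(0.02·71-0.8532) = 40.64
  Sd branch = 0.102·Sd^0.62·e^(0.033·RH+0.04·T) = 128.1 μm/a
  r_corr = 40.64 + 128.1 = 168.7 μm/a
Category bounds: 80…200 μm/a bracket r_corr ⇒ C5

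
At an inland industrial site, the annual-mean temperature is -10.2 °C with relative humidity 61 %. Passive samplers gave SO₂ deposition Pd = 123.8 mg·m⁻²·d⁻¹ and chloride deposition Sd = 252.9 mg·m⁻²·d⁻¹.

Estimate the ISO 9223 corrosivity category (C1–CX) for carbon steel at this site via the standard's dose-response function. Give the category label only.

carbon steel: f(T) = +0.150·(T−10) [T≤10 °C] = -3.0300
  SO₂ term: 1.77·123.8^0.52·exp(0.02·61-3.0300) = 3.549
  Sd branch = 0.102·Sd^0.62·e^(0.033·RH+0.04·T) = 15.68 μm/a
  r_corr = 3.549 + 15.68 = 19.23 μm/a
19.2 μm/a falls in (1.3, 25] for carbon steel → category C2

C2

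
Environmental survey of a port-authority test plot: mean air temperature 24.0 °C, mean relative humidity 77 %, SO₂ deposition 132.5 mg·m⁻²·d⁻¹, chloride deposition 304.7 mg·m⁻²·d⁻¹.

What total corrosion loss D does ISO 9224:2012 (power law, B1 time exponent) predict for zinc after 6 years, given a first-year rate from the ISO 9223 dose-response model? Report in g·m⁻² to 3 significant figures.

zinc: temperature factor f = -0.071·(14.0) = -0.9940
  sulphur-dioxide contribution → 1.416 μm/a
  chloride contribution → 6.491 μm/a
  total first-year rate 7.907 μm/a
ISO 9224: D(t) = r_corr · t^b with b = 0.813 (zinc, B1)
  D(6) = 7.907 × 6^0.813 = 7.907 × 4.292 = 33.93 μm
  Mass loss = 33.93 μm × 7.14 g/cm³ = 242.3 g·m⁻²

D(6) = 242 g·m⁻²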